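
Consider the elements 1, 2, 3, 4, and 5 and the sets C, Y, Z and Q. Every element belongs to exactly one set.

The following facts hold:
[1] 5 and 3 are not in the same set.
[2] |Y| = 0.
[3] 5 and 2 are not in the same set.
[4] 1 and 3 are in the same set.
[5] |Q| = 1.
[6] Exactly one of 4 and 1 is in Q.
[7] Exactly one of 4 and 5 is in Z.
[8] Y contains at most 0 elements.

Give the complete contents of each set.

C = {1, 2, 3}; Y = {}; Z = {5}; Q = {4}

(2): Y already has 0, so the rest are out.
Suppose 1 ∉ C: no assignment then satisfies all the clues, so 1 ∈ C.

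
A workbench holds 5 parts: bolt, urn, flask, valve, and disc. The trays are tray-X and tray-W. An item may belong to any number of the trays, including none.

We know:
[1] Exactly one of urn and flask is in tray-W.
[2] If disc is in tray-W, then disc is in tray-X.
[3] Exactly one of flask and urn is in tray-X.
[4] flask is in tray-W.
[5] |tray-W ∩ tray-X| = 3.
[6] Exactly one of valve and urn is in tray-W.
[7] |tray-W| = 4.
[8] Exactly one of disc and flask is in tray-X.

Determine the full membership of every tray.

tray-X = {bolt, disc, urn, valve}; tray-W = {bolt, disc, flask, valve}

From (4): flask ∈ tray-W.
(1) (exactly one): urn ∉ tray-W.
(6) (exactly one): valve ∈ tray-W.
(7): only 4 candidates remain for tray-W, so all are in.
(2): disc ∈ tray-X.
(8) (exactly one): flask ∉ tray-X.
(3) (exactly one): urn ∈ tray-X.
Suppose bolt ∉ tray-X: no assignment then satisfies all the clues, so bolt ∈ tray-X.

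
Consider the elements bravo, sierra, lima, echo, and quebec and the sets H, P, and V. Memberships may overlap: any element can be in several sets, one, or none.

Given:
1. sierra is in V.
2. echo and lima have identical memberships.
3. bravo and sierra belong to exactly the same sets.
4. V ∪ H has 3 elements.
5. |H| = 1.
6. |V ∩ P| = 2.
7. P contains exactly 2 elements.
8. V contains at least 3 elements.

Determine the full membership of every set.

H = {quebec}; P = {bravo, sierra}; V = {bravo, quebec, sierra}

From (1): sierra ∈ V.
(3): bravo matches sierra: bravo ∈ V.
Suppose bravo ∈ H: no assignment then satisfies all the clues, so bravo ∉ H.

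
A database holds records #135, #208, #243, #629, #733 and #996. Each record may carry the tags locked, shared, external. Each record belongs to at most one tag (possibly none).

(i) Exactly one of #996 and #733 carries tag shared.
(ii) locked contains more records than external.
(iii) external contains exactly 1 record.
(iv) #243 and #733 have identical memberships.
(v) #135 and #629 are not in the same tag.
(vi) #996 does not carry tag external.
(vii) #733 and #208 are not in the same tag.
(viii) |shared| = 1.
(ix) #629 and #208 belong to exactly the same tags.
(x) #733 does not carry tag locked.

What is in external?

external = {#135}

From (vi): #996 ∉ external.
From (x): #733 ∉ locked.
(iv): #243 matches #733: #243 ∉ locked.
Suppose #135 ∉ external: no assignment then satisfies all the clues, so #135 ∈ external.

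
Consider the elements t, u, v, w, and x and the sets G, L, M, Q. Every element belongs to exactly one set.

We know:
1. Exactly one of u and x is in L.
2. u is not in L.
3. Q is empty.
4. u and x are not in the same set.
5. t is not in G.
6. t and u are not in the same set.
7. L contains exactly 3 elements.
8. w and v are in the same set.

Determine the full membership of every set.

G = {u}; L = {v, w, x}; M = {t}; Q = {}

From (2): u ∉ L.
From (5): t ∉ G.
(1) (exactly one): x ∈ L.
(3): Q already has 0, so the rest are out.
Suppose t ∈ L: no assignment then satisfies all the clues, so t ∉ L.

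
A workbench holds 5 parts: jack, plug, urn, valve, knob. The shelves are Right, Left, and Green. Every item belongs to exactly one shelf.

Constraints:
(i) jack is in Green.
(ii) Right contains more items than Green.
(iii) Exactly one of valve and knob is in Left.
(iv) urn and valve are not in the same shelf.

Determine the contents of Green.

Green = {jack}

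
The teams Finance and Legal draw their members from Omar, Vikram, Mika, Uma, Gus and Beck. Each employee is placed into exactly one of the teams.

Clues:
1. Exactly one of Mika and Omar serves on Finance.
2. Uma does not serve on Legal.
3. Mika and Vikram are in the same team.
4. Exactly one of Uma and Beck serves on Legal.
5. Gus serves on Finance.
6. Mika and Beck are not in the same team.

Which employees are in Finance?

Finance = {Gus, Mika, Uma, Vikram}

From (2): Uma ∉ Legal.
From (5): Gus ∈ Finance.
(4) (exactly one): Beck ∈ Legal.
(6): Mika ∉ Legal.
Only one team left: Mika ∈ Finance.
Only one team left: Uma ∈ Finance.
(1) (exactly one): Omar ∉ Finance.
(3): Vikram matches Mika: Vikram ∈ Finance.
Only one team left: Omar ∈ Legal.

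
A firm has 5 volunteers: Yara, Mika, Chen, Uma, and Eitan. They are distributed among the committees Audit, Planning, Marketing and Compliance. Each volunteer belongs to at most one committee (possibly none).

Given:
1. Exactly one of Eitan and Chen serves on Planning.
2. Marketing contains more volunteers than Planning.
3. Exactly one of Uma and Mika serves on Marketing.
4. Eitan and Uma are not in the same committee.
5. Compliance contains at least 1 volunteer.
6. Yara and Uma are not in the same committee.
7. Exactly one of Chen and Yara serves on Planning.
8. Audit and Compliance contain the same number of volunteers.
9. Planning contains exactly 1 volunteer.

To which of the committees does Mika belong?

Mika: Marketing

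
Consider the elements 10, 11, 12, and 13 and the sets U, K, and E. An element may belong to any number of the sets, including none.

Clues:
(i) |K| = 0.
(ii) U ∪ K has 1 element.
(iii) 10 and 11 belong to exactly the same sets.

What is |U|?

1

(i): K already has 0, so the rest are out.
Suppose 10 ∈ U: no assignment then satisfies all the clues, so 10 ∉ U.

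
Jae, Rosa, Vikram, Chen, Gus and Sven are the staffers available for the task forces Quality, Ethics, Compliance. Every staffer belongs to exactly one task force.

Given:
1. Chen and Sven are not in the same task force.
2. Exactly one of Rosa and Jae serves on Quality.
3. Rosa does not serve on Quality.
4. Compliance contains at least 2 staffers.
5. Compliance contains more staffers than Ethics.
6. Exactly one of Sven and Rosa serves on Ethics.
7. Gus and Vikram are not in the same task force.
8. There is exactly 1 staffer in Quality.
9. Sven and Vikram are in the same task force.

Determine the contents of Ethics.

Ethics = {Sven, Vikram}

From (3): Rosa ∉ Quality.
(2) (exactly one): Jae ∈ Quality.
(8): Quality already has 1, so the rest are out.
Suppose Rosa ∈ Ethics: no assignment then satisfies all the clues, so Rosa ∉ Ethics.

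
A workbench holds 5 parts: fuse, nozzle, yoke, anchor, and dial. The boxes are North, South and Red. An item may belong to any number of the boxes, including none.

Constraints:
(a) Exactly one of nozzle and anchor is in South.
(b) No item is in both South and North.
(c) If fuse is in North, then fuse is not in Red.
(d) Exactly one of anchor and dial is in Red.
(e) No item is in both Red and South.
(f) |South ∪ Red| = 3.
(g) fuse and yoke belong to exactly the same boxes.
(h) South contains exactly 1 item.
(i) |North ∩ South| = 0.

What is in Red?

Red = {dial, nozzle}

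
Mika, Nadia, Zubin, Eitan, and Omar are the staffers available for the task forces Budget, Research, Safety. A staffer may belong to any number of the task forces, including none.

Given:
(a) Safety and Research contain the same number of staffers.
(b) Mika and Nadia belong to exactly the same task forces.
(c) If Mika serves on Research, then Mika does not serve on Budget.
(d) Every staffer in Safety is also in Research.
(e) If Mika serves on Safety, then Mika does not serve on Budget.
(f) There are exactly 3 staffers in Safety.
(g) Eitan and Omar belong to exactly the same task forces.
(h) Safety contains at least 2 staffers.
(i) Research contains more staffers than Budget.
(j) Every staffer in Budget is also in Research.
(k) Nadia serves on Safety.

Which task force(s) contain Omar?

Omar: none

From (k): Nadia ∈ Safety.
(b): Mika matches Nadia: Mika ∈ Safety.
(d) with Mika ∈ Safety: Mika ∈ Research.
(d) with Nadia ∈ Safety: Nadia ∈ Research.
(e): Mika ∉ Budget.
(b): Nadia matches Mika: Nadia ∉ Budget.
Suppose Omar ∈ Budget: no assignment then satisfies all the clues, so Omar ∉ Budget.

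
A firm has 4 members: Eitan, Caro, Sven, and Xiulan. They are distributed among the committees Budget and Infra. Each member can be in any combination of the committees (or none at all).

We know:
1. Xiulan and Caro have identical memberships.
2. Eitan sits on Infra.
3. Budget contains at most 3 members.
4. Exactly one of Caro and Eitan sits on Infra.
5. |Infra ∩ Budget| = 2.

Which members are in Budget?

Budget = {Eitan, Sven}

From (2): Eitan ∈ Infra.
(4) (exactly one): Caro ∉ Infra.
(1): Xiulan matches Caro: Xiulan ∉ Infra.
Suppose Eitan ∉ Budget: no assignment then satisfies all the clues, so Eitan ∈ Budget.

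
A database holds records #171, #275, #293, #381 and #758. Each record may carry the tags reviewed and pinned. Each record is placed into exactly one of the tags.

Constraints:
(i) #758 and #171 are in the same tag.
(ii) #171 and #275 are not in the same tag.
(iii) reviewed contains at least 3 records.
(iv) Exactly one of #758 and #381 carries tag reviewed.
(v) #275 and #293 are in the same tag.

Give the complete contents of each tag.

reviewed = {#275, #293, #381}; pinned = {#171, #758}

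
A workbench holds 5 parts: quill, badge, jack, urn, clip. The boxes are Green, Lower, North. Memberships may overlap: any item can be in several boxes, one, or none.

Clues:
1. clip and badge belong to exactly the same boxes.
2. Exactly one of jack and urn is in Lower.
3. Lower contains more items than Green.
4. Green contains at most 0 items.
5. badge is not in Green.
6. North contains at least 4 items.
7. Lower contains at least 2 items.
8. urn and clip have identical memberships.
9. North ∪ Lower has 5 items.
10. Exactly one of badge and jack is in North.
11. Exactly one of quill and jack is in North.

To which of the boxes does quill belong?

quill: Lower, North

From (5): badge ∉ Green.
(1): clip matches badge: clip ∉ Green.
(4): Green already has 0, so the rest are out.
Suppose quill ∉ Lower: no assignment then satisfies all the clues, so quill ∈ Lower.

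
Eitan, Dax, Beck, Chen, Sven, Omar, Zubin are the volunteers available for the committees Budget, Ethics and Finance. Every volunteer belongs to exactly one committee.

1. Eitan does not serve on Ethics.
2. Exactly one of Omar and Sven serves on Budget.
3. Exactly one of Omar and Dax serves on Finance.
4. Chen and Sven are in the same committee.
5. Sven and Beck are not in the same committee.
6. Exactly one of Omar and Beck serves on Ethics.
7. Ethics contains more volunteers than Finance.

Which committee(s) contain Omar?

Omar: Finance

From (1): Eitan ∉ Ethics.
Suppose Omar ∈ Budget: no assignment then satisfies all the clues, so Omar ∉ Budget.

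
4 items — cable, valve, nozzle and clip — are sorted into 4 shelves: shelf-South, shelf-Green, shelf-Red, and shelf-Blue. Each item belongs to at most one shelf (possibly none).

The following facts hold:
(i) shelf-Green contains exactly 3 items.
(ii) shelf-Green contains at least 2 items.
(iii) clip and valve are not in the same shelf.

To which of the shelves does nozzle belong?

nozzle: shelf-Green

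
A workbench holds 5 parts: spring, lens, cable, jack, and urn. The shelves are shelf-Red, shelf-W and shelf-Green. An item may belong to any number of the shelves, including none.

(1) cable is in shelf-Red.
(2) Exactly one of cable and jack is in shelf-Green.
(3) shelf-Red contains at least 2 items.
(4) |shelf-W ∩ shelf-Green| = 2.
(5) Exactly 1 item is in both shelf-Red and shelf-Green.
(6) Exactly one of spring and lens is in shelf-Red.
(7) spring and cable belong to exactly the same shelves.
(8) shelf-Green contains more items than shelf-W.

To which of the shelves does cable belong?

cable: shelf-Red

From (1): cable ∈ shelf-Red.
(7): spring matches cable: spring ∈ shelf-Red.
(6) (exactly one): lens ∉ shelf-Red.
Suppose cable ∈ shelf-W: no assignment then satisfies all the clues, so cable ∉ shelf-W.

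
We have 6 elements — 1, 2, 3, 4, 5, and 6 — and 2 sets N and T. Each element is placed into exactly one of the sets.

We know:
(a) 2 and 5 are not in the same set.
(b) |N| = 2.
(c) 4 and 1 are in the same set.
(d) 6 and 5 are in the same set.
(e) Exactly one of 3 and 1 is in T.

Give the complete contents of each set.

N = {2, 3}; T = {1, 4, 5, 6}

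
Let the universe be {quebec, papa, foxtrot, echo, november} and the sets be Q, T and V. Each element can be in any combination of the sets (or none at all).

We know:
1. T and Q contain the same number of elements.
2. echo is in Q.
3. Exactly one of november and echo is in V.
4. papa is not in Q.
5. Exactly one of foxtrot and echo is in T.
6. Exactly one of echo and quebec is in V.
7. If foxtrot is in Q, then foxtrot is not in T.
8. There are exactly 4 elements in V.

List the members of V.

From (2): echo ∈ Q.
From (4): papa ∉ Q.
Suppose quebec ∉ V: no assignment then satisfies all the clues, so quebec ∈ V.

V = {foxtrot, november, papa, quebec}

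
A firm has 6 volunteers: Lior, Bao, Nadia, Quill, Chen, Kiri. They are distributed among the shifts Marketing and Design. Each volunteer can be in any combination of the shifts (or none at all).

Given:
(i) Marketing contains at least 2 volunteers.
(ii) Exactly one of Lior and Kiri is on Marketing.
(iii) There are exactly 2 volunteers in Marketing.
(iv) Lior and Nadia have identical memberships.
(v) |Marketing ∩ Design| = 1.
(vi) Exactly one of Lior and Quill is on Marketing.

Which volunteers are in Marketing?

Marketing = {Kiri, Quill}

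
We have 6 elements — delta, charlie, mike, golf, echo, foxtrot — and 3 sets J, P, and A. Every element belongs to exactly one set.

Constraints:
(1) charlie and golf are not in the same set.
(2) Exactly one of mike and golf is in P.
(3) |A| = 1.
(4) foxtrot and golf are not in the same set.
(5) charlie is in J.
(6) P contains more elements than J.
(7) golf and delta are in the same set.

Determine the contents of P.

P = {delta, echo, golf}

From (5): charlie ∈ J.
(1): golf ∉ J.
(7): delta matches golf: delta ∉ J.
Suppose delta ∉ P: no assignment then satisfies all the clues, so delta ∈ P.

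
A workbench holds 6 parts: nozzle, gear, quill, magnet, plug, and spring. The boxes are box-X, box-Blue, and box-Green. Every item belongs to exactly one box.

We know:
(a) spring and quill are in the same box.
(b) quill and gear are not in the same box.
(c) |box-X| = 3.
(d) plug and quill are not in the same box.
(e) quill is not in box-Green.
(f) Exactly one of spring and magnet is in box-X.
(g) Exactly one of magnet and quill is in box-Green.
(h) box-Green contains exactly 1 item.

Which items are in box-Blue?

From (e): quill ∉ box-Green.
(a): spring matches quill: spring ∉ box-Green.
(g) (exactly one): magnet ∈ box-Green.
(h): box-Green already has 1, so the rest are out.
(f) (exactly one): spring ∈ box-X.
(a): quill matches spring: quill ∈ box-X.
(b): gear ∉ box-X.
(d): plug ∉ box-X.
Only one box left: gear ∈ box-Blue.
Only one box left: plug ∈ box-Blue.
(c): only 3 candidates remain for box-X, so all are in.

box-Blue = {gear, plug}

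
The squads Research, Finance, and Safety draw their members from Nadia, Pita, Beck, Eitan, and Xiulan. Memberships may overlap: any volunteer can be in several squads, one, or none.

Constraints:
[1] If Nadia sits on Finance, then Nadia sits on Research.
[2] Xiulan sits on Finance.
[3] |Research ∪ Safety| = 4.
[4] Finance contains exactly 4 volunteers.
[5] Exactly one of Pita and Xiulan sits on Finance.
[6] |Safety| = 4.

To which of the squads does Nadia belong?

Nadia: Finance, Research, Safety

From (2): Xiulan ∈ Finance.
(5) (exactly one): Pita ∉ Finance.
(4): only 4 candidates remain for Finance, so all are in.
(1): Nadia ∈ Research.
Suppose Nadia ∉ Safety: no assignment then satisfies all the clues, so Nadia ∈ Safety.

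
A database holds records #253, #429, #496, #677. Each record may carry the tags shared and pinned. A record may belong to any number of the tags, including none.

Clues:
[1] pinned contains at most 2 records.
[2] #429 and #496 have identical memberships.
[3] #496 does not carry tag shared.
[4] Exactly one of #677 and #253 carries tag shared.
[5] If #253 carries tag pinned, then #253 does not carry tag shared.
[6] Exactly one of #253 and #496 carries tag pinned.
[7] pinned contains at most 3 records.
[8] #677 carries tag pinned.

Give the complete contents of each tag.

shared = {#677}; pinned = {#253, #677}

From (3): #496 ∉ shared.
From (8): #677 ∈ pinned.
(2): #429 matches #496: #429 ∉ shared.
Suppose #253 ∈ shared: no assignment then satisfies all the clues, so #253 ∉ shared.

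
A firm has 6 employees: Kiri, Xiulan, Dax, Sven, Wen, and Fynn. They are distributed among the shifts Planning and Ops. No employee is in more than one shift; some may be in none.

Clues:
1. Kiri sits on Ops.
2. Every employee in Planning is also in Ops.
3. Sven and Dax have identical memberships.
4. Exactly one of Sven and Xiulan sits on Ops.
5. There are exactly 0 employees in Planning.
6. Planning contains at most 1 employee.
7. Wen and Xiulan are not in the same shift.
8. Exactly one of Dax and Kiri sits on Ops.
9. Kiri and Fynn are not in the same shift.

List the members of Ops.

Ops = {Kiri, Xiulan}

From (1): Kiri ∈ Ops.
(5): Planning already has 0, so the rest are out.
(8) (exactly one): Dax ∉ Ops.
(9): Fynn ∉ Ops.
(3): Sven matches Dax: Sven ∉ Ops.
(4) (exactly one): Xiulan ∈ Ops.
(7): Wen ∉ Ops.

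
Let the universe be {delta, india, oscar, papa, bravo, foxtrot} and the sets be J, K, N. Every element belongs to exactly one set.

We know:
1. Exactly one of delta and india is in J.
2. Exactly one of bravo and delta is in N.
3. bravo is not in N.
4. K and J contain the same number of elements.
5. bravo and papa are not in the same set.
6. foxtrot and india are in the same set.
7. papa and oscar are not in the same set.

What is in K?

K = {bravo, oscar}

From (3): bravo ∉ N.
(2) (exactly one): delta ∈ N.
(1) (exactly one): india ∈ J.
(6): foxtrot matches india: foxtrot ∈ J.
Suppose oscar ∉ K: no assignment then satisfies all the clues, so oscar ∈ K.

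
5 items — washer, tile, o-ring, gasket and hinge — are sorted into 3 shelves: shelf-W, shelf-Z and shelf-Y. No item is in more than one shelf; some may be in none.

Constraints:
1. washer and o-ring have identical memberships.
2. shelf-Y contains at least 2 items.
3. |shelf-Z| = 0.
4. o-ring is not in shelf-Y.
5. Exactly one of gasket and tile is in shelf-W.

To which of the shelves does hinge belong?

From (4): o-ring ∉ shelf-Y.
(1): washer matches o-ring: washer ∉ shelf-Y.
(3): shelf-Z already has 0, so the rest are out.
Suppose hinge ∈ shelf-W: no assignment then satisfies all the clues, so hinge ∉ shelf-W.

hinge: shelf-Y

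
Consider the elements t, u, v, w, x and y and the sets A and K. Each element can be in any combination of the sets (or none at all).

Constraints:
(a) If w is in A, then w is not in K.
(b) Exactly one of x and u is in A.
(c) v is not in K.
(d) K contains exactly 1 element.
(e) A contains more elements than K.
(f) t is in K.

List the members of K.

From (c): v ∉ K.
From (f): t ∈ K.
(d): K already has 1, so the rest are out.

K = {t}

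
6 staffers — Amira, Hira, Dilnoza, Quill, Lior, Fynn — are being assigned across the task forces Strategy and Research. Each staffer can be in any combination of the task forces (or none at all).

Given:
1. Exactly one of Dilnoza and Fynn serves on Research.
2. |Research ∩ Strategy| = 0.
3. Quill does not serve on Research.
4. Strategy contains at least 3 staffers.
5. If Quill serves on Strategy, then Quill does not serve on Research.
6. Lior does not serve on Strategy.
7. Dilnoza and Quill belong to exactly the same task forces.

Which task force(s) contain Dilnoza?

Dilnoza: Strategy

From (3): Quill ∉ Research.
From (6): Lior ∉ Strategy.
(7): Dilnoza matches Quill: Dilnoza ∉ Research.
(1) (exactly one): Fynn ∈ Research.
Suppose Dilnoza ∉ Strategy: no assignment then satisfies all the clues, so Dilnoza ∈ Strategy.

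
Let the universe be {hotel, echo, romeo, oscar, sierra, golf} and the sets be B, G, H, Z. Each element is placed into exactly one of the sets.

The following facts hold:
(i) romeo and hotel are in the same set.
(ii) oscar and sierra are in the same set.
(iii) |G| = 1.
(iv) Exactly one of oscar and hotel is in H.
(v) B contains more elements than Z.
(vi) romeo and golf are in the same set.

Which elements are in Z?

Z = {}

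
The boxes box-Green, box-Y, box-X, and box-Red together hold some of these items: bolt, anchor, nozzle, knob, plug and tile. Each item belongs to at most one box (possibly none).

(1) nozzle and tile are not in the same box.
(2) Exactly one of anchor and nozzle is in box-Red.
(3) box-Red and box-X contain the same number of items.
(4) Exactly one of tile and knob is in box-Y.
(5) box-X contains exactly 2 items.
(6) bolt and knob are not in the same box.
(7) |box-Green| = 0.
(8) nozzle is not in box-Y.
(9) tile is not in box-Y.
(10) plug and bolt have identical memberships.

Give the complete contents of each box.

box-Green = {}; box-Y = {knob}; box-X = {bolt, plug}; box-Red = {anchor, tile}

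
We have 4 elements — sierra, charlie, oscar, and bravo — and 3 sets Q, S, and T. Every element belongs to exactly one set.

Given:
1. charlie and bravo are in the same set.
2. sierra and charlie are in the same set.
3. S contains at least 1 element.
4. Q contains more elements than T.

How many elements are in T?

0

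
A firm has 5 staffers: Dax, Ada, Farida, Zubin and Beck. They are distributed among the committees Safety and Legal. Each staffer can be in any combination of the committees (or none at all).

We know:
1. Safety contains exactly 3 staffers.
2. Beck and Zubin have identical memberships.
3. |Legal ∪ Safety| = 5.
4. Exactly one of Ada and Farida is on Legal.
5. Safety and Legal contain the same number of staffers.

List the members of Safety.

Safety = {Ada, Dax, Farida}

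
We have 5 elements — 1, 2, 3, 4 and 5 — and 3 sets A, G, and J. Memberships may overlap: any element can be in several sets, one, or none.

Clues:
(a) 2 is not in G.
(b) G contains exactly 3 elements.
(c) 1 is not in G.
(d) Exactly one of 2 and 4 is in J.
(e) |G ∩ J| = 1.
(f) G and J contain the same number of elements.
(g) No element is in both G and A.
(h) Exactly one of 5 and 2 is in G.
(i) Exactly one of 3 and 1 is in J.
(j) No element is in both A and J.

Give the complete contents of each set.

A = {}; G = {3, 4, 5}; J = {1, 2, 5}

From (a): 2 ∉ G.
From (c): 1 ∉ G.
(b): only 3 candidates remain for G, so all are in.
(g) (disjoint): 3 ∉ A.
(g) (disjoint): 4 ∉ A.
(g) (disjoint): 5 ∉ A.
Suppose 1 ∈ A: no assignment then satisfies all the clues, so 1 ∉ A.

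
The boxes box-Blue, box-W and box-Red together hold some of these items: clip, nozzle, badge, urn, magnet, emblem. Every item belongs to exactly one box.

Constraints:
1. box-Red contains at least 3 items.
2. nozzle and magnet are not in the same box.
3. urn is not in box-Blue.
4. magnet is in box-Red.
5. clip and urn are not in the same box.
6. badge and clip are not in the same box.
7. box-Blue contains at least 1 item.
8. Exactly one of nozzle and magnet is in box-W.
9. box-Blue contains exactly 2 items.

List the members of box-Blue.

box-Blue = {clip, emblem}

From (3): urn ∉ box-Blue.
From (4): magnet ∈ box-Red.
(2): nozzle ∉ box-Red.
(8) (exactly one): nozzle ∈ box-W.
Suppose clip ∉ box-Blue: no assignment then satisfies all the clues, so clip ∈ box-Blue.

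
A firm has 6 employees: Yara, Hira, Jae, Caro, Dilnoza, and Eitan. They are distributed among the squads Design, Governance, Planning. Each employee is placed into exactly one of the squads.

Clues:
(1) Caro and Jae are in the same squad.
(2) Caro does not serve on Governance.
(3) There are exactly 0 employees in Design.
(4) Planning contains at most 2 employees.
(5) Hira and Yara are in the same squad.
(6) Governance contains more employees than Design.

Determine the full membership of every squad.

From (2): Caro ∉ Governance.
(1): Jae matches Caro: Jae ∉ Governance.
(3): Design already has 0, so the rest are out.
Only one squad left: Jae ∈ Planning.
Only one squad left: Caro ∈ Planning.
(4): Planning already has 2, so the rest are out.
Only one squad left: Yara ∈ Governance.
Only one squad left: Hira ∈ Governance.
Only one squad left: Dilnoza ∈ Governance.
Only one squad left: Eitan ∈ Governance.

Design = {}; Governance = {Dilnoza, Eitan, Hira, Yara}; Planning = {Caro, Jae}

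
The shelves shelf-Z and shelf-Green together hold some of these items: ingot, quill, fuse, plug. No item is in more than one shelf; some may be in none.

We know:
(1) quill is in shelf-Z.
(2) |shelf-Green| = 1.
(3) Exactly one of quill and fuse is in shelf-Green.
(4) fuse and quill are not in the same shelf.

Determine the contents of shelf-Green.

shelf-Green = {fuse}

From (1): quill ∈ shelf-Z.
(3) (exactly one): fuse ∈ shelf-Green.
(2): shelf-Green already has 1, so the rest are out.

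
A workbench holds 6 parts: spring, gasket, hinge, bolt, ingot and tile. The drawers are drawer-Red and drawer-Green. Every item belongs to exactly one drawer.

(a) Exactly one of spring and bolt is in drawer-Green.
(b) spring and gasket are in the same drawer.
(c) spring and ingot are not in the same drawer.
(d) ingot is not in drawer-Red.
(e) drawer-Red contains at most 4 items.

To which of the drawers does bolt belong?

From (d): ingot ∉ drawer-Red.
Only one drawer left: ingot ∈ drawer-Green.
(c): spring ∉ drawer-Green.
Only one drawer left: spring ∈ drawer-Red.
(a) (exactly one): bolt ∈ drawer-Green.
(b): gasket matches spring: gasket ∈ drawer-Red.

bolt: drawer-Green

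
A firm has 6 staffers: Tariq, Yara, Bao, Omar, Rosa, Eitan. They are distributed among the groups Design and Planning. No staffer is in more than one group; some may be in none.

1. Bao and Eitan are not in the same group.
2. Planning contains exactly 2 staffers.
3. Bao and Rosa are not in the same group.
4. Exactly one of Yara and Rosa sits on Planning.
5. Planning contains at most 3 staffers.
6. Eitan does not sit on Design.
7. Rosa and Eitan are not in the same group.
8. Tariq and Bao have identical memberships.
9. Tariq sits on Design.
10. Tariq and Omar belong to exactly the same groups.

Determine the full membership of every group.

From (6): Eitan ∉ Design.
From (9): Tariq ∈ Design.
(8): Bao matches Tariq: Bao ∈ Design.
(10): Omar matches Tariq: Omar ∈ Design.
(3): Rosa ∉ Design.
Suppose Yara ∈ Design: no assignment then satisfies all the clues, so Yara ∉ Design.

Design = {Bao, Omar, Tariq}; Planning = {Eitan, Yara}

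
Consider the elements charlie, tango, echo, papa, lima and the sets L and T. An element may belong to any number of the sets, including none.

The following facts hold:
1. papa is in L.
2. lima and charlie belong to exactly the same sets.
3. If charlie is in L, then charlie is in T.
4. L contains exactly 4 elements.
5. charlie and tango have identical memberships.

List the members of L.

L = {charlie, lima, papa, tango}

From (1): papa ∈ L.
Suppose charlie ∉ L: no assignment then satisfies all the clues, so charlie ∈ L.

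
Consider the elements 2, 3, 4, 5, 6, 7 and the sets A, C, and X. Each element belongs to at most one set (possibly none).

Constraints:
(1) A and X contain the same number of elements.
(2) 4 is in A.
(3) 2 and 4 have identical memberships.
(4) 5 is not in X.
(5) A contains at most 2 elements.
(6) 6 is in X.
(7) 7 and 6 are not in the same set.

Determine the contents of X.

From (2): 4 ∈ A.
From (4): 5 ∉ X.
From (6): 6 ∈ X.
(3): 2 matches 4: 2 ∈ A.
(5): A already has 2, so the rest are out.
(7): 7 ∉ X.
Suppose 3 ∉ X: no assignment then satisfies all the clues, so 3 ∈ X.

X = {3, 6}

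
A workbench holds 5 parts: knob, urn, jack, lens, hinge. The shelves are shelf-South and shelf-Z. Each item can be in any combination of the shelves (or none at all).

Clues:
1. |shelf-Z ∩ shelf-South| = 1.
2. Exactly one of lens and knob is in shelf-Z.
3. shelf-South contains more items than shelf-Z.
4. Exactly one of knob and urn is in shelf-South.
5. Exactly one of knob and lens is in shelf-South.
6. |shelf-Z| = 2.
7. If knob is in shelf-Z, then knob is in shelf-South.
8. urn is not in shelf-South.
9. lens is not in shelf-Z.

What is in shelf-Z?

shelf-Z = {knob, urn}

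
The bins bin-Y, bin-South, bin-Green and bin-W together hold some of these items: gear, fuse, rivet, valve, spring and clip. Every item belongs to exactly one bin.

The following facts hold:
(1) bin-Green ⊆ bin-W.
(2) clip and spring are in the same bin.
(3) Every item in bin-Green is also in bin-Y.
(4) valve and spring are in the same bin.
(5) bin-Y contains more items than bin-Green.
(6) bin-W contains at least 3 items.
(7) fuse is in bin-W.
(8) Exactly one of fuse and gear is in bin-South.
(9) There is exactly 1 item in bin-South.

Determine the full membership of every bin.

bin-Y = {rivet}; bin-South = {gear}; bin-Green = {}; bin-W = {clip, fuse, spring, valve}

From (7): fuse ∈ bin-W.
(8) (exactly one): gear ∈ bin-South.
(9): bin-South already has 1, so the rest are out.
Suppose rivet ∉ bin-Y: no assignment then satisfies all the clues, so rivet ∈ bin-Y.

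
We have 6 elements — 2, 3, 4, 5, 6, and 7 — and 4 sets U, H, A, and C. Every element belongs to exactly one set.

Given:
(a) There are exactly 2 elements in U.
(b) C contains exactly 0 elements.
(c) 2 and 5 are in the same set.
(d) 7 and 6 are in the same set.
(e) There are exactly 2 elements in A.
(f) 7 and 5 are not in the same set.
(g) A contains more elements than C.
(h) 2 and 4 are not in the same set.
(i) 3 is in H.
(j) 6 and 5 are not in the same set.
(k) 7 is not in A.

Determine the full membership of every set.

U = {6, 7}; H = {3, 4}; A = {2, 5}; C = {}

From (i): 3 ∈ H.
From (k): 7 ∉ A.
(b): C already has 0, so the rest are out.
(d): 6 matches 7: 6 ∉ A.
Suppose 2 ∈ U: no assignment then satisfies all the clues, so 2 ∉ U.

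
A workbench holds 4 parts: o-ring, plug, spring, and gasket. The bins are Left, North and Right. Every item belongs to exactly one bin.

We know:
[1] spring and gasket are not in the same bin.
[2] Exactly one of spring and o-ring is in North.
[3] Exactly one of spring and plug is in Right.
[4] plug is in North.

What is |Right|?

1

From (4): plug ∈ North.
(3) (exactly one): spring ∈ Right.
(1): gasket ∉ Right.
(2) (exactly one): o-ring ∈ North.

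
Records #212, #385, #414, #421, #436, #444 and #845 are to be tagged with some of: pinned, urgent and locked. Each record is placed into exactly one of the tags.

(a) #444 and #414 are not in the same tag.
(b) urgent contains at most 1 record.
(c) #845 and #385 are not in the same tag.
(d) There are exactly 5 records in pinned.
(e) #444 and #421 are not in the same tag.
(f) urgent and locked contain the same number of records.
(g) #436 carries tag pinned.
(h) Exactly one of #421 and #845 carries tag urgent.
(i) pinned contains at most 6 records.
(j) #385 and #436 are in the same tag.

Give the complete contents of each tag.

From (g): #436 ∈ pinned.
(j): #385 matches #436: #385 ∈ pinned.
(c): #845 ∉ pinned.
Suppose #212 ∉ pinned: no assignment then satisfies all the clues, so #212 ∈ pinned.

pinned = {#212, #385, #414, #421, #436}; urgent = {#845}; locked = {#444}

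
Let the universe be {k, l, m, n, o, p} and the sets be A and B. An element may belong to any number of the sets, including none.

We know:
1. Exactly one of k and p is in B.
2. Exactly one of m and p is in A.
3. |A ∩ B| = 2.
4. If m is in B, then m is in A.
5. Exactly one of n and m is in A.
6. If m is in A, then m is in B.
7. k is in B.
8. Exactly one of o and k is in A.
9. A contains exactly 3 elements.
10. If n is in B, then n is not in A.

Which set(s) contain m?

m: A, B

From (7): k ∈ B.
(1) (exactly one): p ∉ B.
Suppose m ∉ A: no assignment then satisfies all the clues, so m ∈ A.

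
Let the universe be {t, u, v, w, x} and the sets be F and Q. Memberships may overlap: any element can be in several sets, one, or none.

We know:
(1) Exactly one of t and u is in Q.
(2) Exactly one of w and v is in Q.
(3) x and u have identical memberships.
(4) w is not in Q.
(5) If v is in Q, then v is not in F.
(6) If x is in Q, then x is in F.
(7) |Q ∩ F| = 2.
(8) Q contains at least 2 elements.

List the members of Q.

Q = {u, v, x}

From (4): w ∉ Q.
(2) (exactly one): v ∈ Q.
(5): v ∉ F.
Suppose t ∈ Q: no assignment then satisfies all the clues, so t ∉ Q.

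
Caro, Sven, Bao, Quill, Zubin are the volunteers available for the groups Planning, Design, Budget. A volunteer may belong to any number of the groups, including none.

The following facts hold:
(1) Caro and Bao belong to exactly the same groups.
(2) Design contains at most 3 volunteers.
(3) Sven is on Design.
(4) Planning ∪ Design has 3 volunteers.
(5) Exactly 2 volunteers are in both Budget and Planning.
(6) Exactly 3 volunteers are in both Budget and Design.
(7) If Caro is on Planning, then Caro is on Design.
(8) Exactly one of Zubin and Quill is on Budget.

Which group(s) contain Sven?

Sven: Budget, Design

From (3): Sven ∈ Design.
Suppose Sven ∈ Planning: no assignment then satisfies all the clues, so Sven ∉ Planning.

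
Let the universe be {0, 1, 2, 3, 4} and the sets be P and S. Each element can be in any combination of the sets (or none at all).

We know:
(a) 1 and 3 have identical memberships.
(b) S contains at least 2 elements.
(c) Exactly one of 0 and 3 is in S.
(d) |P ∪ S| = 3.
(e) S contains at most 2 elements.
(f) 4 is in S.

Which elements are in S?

From (f): 4 ∈ S.
Suppose 0 ∉ S: no assignment then satisfies all the clues, so 0 ∈ S.

S = {0, 4}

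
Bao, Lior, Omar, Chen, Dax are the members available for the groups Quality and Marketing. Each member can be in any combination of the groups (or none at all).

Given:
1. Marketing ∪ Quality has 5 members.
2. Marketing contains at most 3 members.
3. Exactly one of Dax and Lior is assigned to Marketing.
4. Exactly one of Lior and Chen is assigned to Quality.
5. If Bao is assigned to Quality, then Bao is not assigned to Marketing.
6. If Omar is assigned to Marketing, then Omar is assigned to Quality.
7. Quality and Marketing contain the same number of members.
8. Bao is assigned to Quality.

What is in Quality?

Quality = {Bao, Lior, Omar}

From (8): Bao ∈ Quality.
(5): Bao ∉ Marketing.
Suppose Lior ∉ Quality: no assignment then satisfies all the clues, so Lior ∈ Quality.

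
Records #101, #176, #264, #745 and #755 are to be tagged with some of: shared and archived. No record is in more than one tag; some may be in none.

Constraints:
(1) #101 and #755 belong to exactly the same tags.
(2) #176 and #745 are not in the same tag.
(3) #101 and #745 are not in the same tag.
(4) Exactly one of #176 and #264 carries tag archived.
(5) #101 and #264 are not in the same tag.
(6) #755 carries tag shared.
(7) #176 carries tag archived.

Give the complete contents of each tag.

shared = {#101, #755}; archived = {#176}

From (6): #755 ∈ shared.
From (7): #176 ∈ archived.
(1): #101 matches #755: #101 ∈ shared.
(2): #745 ∉ archived.
(3): #745 ∉ shared.
(4) (exactly one): #264 ∉ archived.
(5): #264 ∉ shared.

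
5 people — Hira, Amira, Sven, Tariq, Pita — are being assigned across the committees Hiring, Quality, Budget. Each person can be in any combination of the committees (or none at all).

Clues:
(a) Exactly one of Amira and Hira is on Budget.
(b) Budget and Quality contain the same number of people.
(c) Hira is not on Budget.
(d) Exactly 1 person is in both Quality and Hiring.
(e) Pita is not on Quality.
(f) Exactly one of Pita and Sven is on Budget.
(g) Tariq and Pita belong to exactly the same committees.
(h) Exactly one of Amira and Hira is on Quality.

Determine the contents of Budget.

Budget = {Amira, Sven}

From (c): Hira ∉ Budget.
From (e): Pita ∉ Quality.
(a) (exactly one): Amira ∈ Budget.
(g): Tariq matches Pita: Tariq ∉ Quality.
Suppose Sven ∉ Budget: no assignment then satisfies all the clues, so Sven ∈ Budget.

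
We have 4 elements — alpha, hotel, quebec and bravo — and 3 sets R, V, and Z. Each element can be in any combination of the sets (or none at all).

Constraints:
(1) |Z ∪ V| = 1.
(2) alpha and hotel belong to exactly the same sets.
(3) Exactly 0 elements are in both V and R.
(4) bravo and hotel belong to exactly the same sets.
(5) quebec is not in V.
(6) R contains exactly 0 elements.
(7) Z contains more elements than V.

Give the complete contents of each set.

R = {}; V = {}; Z = {quebec}

From (5): quebec ∉ V.
(6): R already has 0, so the rest are out.
Suppose alpha ∈ V: no assignment then satisfies all the clues, so alpha ∉ V.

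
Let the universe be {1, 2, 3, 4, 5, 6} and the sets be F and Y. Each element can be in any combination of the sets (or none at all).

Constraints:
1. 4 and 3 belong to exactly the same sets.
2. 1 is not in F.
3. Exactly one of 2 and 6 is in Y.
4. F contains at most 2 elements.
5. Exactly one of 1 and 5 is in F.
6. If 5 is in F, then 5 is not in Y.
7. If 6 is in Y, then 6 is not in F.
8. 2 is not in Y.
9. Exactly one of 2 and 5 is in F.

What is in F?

F = {5}

From (2): 1 ∉ F.
From (8): 2 ∉ Y.
(3) (exactly one): 6 ∈ Y.
(5) (exactly one): 5 ∈ F.
(6): 5 ∉ Y.
(7): 6 ∉ F.
(9) (exactly one): 2 ∉ F.
Suppose 3 ∈ F: no assignment then satisfies all the clues, so 3 ∉ F.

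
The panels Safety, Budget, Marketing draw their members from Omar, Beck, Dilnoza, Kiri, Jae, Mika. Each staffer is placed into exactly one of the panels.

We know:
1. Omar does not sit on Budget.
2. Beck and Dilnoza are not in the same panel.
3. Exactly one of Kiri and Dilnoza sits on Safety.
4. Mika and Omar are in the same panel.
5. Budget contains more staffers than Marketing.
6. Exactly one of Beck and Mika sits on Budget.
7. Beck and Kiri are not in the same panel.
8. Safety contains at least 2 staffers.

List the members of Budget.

From (1): Omar ∉ Budget.
(4): Mika matches Omar: Mika ∉ Budget.
(6) (exactly one): Beck ∈ Budget.
(7): Kiri ∉ Budget.
(2): Dilnoza ∉ Budget.
Suppose Jae ∉ Budget: no assignment then satisfies all the clues, so Jae ∈ Budget.

Budget = {Beck, Jae}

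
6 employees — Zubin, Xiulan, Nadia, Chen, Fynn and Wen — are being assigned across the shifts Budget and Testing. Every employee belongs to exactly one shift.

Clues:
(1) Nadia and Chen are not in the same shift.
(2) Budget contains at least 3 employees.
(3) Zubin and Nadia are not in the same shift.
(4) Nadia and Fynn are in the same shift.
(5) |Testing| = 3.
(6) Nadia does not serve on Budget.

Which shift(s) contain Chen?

Chen: Budget

From (6): Nadia ∉ Budget.
(4): Fynn matches Nadia: Fynn ∉ Budget.
Only one shift left: Nadia ∈ Testing.
Only one shift left: Fynn ∈ Testing.
(1): Chen ∉ Testing.
(3): Zubin ∉ Testing.
Only one shift left: Zubin ∈ Budget.
Only one shift left: Chen ∈ Budget.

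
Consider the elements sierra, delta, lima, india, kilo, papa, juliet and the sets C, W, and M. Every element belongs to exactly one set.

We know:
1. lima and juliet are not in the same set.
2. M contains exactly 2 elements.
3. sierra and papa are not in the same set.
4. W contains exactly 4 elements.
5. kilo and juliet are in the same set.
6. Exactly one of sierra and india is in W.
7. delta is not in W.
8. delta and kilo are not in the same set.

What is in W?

From (7): delta ∉ W.
Suppose sierra ∈ W: no assignment then satisfies all the clues, so sierra ∉ W.

W = {india, juliet, kilo, papa}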